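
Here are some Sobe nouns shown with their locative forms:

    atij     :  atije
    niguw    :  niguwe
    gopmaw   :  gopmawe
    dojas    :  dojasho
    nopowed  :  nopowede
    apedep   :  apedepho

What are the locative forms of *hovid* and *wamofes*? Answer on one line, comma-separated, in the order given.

hovide, wamofesho

The suffix is conditioned by the final consonant: -ho when the stem ends in a voiceless consonant (*dojas*, *apedep*); -e when the stem ends in a voiced consonant (*atij*, *niguw*, *gopmaw*, *nopowed*).
*hovid*: final consonant = /d/, voiced → -e → *hovide*.
*wamofes*: final consonant = /s/, voiceless → -ho → *wamofesho*.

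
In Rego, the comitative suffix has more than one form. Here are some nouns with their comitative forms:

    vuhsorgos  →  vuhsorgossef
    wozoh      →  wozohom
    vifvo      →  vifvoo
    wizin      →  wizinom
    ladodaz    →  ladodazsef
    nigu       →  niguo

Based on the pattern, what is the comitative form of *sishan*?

Looking at the final sound of each stem: -sef when the stem ends in a sibilant (*vuhsorgos*, *ladodaz*); -om when the stem ends in a non-sibilant consonant (*wozoh*, *wizin*); -o when the stem ends in a vowel (*vifvo*, *nigu*).
*sishan*: final sound = /n/, a non-sibilant consonant → -om → *sishanom*.

sishanom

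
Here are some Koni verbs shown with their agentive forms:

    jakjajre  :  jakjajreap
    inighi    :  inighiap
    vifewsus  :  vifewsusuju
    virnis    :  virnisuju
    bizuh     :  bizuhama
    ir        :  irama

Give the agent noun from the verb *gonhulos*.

gonhulosuju

The pattern is sibilance of the final sound: -uju when the stem ends in a sibilant (*vifewsus*, *virnis*); -ama when the stem ends in a non-sibilant consonant (*bizuh*, *ir*); -ap when the stem ends in a vowel (*jakjajre*, *inighi*).
*gonhulos*: final sound = /s/, a sibilant → -uju → *gonhulosuju*.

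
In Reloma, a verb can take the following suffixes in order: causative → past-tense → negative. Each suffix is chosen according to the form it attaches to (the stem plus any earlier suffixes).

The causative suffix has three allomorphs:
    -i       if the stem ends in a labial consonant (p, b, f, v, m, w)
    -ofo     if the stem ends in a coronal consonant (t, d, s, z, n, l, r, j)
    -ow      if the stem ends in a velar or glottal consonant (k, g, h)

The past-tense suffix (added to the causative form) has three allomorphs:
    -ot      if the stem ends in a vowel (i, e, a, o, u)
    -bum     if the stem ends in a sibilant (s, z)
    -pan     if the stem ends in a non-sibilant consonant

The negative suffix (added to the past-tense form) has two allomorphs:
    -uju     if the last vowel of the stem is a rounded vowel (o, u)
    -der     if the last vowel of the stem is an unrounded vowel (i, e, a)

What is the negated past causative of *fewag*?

fewagowpander

*fewag*: final consonant = /g/, velar/glottal → -ow → *fewagow*.
Since the final sound of the causative form *fewagow* is /w/ (a non-sibilant consonant), it takes -pan, giving *fewagowpan*.
The past-tense form *fewagowpan* — last vowel /a/ (an unrounded vowel) → -der → *fewagowpander*.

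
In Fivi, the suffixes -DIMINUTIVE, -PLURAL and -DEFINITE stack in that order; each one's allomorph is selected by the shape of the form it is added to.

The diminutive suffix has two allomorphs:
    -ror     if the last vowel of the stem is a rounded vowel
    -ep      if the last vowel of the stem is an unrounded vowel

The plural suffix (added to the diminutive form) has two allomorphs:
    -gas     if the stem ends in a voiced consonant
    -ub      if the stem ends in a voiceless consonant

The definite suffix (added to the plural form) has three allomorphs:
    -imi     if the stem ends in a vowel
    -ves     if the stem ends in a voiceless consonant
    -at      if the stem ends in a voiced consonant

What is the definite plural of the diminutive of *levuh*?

levuhrorgasves

*levuh*: last vowel = /u/, a rounded vowel → -ror → *levuhror*.
Since the final consonant of the diminutive form *levuhror* is /r/ (voiced), it takes -gas, giving *levuhrorgas*.
The plural form *levuhrorgas* — final sound /s/ (a voiceless consonant) → -ves → *levuhrorgasves*.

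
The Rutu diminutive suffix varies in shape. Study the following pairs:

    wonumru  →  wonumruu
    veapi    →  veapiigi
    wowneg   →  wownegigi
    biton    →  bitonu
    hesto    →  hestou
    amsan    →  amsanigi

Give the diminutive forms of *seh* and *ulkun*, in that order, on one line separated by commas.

Looking at the last vowel of each stem: -u when the last vowel of the stem is a rounded vowel (*wonumru*, *biton*, *hesto*); -igi when the last vowel of the stem is an unrounded vowel (*veapi*, *wowneg*, *amsan*).
Since the last vowel of *seh* is /e/ (an unrounded vowel), it takes -igi, giving *sehigi*.
Since the last vowel of *ulkun* is /u/ (a rounded vowel), it takes -u, giving *ulkunu*.

sehigi, ulkunu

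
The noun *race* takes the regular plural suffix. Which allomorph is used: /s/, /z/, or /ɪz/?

/ɪz/

The stem *race* ends in a sibilant (/s, z, ʃ, ʒ, tʃ, dʒ/).
The plural suffix surfaces as /ɪz/ after sibilants, /s/ after other voiceless consonants, and /z/ after other voiced sounds.
So the plural -s on *race* is pronounced /ɪz/.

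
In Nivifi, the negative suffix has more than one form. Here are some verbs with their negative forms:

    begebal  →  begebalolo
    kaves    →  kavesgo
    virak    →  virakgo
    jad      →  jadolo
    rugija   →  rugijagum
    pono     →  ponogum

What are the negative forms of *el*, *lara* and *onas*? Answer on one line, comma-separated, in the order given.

Looking at the final sound of each stem: -go when the stem ends in a voiceless consonant (*kaves*, *virak*); -olo when the stem ends in a voiced consonant (*begebal*, *jad*); -gum when the stem ends in a vowel (*rugija*, *pono*).
*el*: final sound = /l/, a voiced consonant → -olo → *elolo*.
Since the final sound of *lara* is /a/ (a vowel), it takes -gum, giving *laragum*.
The final sound of *onas* is /s/, which is a voiceless consonant, so the suffix is -go, giving *onasgo*.

elolo, laragum, onasgo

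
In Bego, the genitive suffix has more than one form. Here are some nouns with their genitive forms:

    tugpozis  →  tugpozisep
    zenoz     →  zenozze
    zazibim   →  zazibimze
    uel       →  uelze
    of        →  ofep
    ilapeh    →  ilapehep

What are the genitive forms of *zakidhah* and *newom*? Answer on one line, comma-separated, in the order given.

zakidhahep, newomze

Looking at the final consonant of each stem: -ep when the stem ends in a voiceless consonant (*tugpozis*, *of*, *ilapeh*); -ze when the stem ends in a voiced consonant (*zenoz*, *zazibim*, *uel*).
*zakidhah*: final consonant = /h/, voiceless → -ep → *zakidhahep*.
*newom*: final consonant = /m/, voiced → -ze → *newomze*.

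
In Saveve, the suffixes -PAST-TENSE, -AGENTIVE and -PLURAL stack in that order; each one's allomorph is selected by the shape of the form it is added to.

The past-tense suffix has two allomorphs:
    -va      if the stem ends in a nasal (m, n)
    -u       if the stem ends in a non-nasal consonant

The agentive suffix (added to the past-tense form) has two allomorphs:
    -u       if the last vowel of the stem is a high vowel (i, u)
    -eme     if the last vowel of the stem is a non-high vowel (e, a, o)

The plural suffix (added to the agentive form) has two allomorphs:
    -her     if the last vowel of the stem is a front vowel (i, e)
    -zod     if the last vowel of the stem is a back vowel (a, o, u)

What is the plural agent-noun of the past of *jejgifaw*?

*jejgifaw* — final consonant /w/ (non-nasal) → -u → *jejgifawu*.
The last vowel of the past-tense form *jejgifawu* is /u/, which is a high vowel, so the agentive suffix is -u, giving *jejgifawuu*.
The agentive form *jejgifawuu*: last vowel = /u/, a back vowel → -zod → *jejgifawuuzod*.

jejgifawuuzod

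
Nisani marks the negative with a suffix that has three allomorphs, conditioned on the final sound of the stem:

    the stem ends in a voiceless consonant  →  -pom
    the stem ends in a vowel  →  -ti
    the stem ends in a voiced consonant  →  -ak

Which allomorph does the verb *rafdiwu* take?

The final sound of *rafdiwu* is /u/, which is a vowel, so the suffix is -ti.

-ti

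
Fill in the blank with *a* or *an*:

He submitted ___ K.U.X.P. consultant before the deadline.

a

The indefinite article is chosen by the initial *sound* of the following word, not its spelling.
The initialism *K.U.X.P.* is read letter by letter; the first letter, K, is pronounced /keɪ/, which begins with a consonant sound.
So the article is *a*: He submitted a K.U.X.P. consultant before the deadline.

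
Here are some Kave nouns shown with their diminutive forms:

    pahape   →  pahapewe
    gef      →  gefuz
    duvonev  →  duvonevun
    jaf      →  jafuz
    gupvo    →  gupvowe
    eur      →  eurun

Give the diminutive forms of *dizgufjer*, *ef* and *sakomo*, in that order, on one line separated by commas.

The suffix is conditioned by the final sound: -uz when the stem ends in a voiceless consonant (*gef*, *jaf*); -un when the stem ends in a voiced consonant (*duvonev*, *eur*); -we when the stem ends in a vowel (*pahape*, *gupvo*).
The final sound of *dizgufjer* is /r/, which is a voiced consonant, so the suffix is -un, giving *dizgufjerun*.
Since the final sound of *ef* is /f/ (a voiceless consonant), it takes -uz, giving *efuz*.
*sakomo*: final sound = /o/, a vowel → -we → *sakomowe*.

dizgufjerun, efuz, sakomowe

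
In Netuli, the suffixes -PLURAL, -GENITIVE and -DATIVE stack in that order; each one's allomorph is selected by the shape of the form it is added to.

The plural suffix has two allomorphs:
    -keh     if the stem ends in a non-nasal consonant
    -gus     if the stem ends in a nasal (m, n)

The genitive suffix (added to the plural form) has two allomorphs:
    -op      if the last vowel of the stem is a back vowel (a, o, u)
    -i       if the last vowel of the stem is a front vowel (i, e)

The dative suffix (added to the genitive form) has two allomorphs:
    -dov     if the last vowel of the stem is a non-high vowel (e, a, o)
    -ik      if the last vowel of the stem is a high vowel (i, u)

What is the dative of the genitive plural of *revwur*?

revwurkehiik

Since the final consonant of *revwur* is /r/ (non-nasal), it takes -keh, giving *revwurkeh*.
The last vowel of the plural form *revwurkeh* is /e/, which is a front vowel, so the genitive suffix is -i, giving *revwurkehi*.
The last vowel of the genitive form *revwurkehi* is /i/, which is a high vowel, so the dative suffix is -ik, giving *revwurkehiik*.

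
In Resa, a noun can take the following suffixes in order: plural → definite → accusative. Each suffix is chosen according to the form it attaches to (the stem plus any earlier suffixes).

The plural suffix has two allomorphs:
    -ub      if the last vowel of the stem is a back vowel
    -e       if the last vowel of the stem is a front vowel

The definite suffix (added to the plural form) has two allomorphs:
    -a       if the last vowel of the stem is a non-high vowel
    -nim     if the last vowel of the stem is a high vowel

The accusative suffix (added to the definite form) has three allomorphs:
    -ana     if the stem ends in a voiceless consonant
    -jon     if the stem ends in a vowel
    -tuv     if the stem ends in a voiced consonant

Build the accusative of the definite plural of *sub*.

sububnimtuv

*sub*: last vowel = /u/, a back vowel → -ub → *subub*.
The plural form *subub* — last vowel /u/ (a high vowel) → -nim → *sububnim*.
The final sound of the definite form *sububnim* is /m/, which is a voiced consonant, so the accusative suffix is -tuv, giving *sububnimtuv*.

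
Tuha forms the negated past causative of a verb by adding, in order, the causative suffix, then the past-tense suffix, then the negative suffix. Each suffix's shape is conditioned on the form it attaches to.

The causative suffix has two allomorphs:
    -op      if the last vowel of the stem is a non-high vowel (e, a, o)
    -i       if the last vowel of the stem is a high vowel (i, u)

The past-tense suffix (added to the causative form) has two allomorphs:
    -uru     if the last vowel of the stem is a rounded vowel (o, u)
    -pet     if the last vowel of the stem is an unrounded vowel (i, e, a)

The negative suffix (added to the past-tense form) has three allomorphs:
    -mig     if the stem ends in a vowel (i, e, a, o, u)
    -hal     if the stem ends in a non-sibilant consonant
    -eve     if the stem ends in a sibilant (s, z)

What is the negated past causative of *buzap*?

The last vowel of *buzap* is /a/, which is a non-high vowel, so the causative suffix is -op, giving *buzapop*.
Since the last vowel of the causative form *buzapop* is /o/ (a rounded vowel), it takes -uru, giving *buzapopuru*.
The final sound of the past-tense form *buzapopuru* is /u/, which is a vowel, so the negative suffix is -mig, giving *buzapopurumig*.

buzapopurumig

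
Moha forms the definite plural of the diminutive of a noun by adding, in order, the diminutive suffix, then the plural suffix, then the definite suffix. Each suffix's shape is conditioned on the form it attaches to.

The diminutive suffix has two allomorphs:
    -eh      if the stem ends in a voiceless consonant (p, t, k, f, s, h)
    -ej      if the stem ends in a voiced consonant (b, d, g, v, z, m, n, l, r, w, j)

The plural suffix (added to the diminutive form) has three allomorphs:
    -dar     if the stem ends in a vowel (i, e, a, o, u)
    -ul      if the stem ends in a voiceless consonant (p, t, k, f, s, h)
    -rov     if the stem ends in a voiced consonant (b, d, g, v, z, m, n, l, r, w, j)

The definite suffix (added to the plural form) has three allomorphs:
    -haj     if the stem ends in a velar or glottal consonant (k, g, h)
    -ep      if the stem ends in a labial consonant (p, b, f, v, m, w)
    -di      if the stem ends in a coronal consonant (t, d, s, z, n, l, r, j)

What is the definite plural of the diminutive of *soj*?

sojejrovep

The final consonant of *soj* is /j/, which is voiced, so the diminutive suffix is -ej, giving *sojej*.
Since the final sound of the diminutive form *sojej* is /j/ (a voiced consonant), it takes -rov, giving *sojejrov*.
The plural form *sojejrov*: final consonant = /v/, labial → -ep → *sojejrovep*.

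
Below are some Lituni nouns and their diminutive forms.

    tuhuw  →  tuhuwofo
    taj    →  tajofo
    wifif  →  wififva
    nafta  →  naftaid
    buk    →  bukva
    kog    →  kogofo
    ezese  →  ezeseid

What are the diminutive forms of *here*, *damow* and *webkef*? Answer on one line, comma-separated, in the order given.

hereid, damowofo, webkefva

The alternation tracks the final sound of the stem — -va when the stem ends in a voiceless consonant (*wifif*, *buk*); -ofo when the stem ends in a voiced consonant (*tuhuw*, *taj*, *kog*); -id when the stem ends in a vowel (*nafta*, *ezese*).
Since the final sound of *here* is /e/ (a vowel), it takes -id, giving *hereid*.
The final sound of *damow* is /w/, which is a voiced consonant, so the suffix is -ofo, giving *damowofo*.
The final sound of *webkef* is /f/, which is a voiceless consonant, so the suffix is -va, giving *webkefva*.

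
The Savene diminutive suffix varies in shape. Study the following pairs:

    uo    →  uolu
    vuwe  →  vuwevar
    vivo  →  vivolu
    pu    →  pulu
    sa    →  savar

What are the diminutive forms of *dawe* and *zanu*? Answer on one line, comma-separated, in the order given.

The suffix is conditioned by the last vowel: -lu when the last vowel of the stem is a rounded vowel (*uo*, *vivo*, *pu*); -var when the last vowel of the stem is an unrounded vowel (*vuwe*, *sa*).
*dawe* — last vowel /e/ (an unrounded vowel) → -var → *dawevar*.
*zanu*: last vowel = /u/, a rounded vowel → -lu → *zanulu*.

dawevar, zanulu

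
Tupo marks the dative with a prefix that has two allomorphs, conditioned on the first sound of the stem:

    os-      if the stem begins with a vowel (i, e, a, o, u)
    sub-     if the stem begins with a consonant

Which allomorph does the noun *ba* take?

sub-

Since the first sound of *ba* is /b/ (a consonant), it takes sub-.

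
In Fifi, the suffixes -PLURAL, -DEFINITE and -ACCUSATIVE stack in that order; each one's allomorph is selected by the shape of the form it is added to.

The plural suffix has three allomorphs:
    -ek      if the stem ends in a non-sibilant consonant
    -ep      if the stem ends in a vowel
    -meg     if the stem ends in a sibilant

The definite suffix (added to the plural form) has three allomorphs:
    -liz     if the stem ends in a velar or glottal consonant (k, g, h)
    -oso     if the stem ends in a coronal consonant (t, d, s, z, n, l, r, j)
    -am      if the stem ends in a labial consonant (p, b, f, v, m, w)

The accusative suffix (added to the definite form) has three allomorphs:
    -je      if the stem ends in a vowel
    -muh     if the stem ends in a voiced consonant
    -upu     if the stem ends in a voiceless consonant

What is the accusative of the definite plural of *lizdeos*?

Since the final sound of *lizdeos* is /s/ (a sibilant), it takes -meg, giving *lizdeosmeg*.
The plural form *lizdeosmeg*: final consonant = /g/, velar/glottal → -liz → *lizdeosmegliz*.
The definite form *lizdeosmegliz*: final sound = /z/, a voiced consonant → -muh → *lizdeosmeglizmuh*.

lizdeosmeglizmuh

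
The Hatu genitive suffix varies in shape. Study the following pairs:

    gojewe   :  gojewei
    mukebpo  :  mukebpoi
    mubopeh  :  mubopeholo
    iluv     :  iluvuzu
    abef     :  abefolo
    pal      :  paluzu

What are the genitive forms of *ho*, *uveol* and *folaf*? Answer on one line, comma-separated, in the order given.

The suffix is conditioned by the final sound: -olo when the stem ends in a voiceless consonant (*mubopeh*, *abef*); -uzu when the stem ends in a voiced consonant (*iluv*, *pal*); -i when the stem ends in a vowel (*gojewe*, *mukebpo*).
The final sound of *ho* is /o/, which is a vowel, so the suffix is -i, giving *hoi*.
The final sound of *uveol* is /l/, which is a voiced consonant, so the suffix is -uzu, giving *uveoluzu*.
The final sound of *folaf* is /f/, which is a voiceless consonant, so the suffix is -olo, giving *folafolo*.

hoi, uveoluzu, folafolo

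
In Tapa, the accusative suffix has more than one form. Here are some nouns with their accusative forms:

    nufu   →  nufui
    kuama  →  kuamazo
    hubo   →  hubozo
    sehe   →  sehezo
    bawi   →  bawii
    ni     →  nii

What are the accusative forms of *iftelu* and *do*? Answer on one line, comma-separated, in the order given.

The alternation tracks the last vowel of the stem — -i when the last vowel of the stem is a high vowel (*nufu*, *bawi*, *ni*); -zo when the last vowel of the stem is a non-high vowel (*kuama*, *hubo*, *sehe*).
The last vowel of *iftelu* is /u/, which is a high vowel, so the suffix is -i, giving *iftelui*.
*do* — last vowel /o/ (a non-high vowel) → -zo → *dozo*.

iftelui, dozo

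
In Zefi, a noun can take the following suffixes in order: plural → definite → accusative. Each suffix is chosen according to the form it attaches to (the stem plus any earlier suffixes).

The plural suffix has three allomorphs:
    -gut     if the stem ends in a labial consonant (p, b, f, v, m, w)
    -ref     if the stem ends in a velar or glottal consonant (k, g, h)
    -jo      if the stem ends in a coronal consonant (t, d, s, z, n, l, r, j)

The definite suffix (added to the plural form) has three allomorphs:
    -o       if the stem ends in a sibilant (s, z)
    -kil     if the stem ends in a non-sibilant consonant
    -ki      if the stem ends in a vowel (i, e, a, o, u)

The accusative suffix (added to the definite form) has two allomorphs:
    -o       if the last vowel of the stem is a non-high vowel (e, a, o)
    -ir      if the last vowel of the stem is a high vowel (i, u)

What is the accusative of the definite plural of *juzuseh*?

The final consonant of *juzuseh* is /h/, which is velar/glottal, so the plural suffix is -ref, giving *juzusehref*.
The final sound of the plural form *juzusehref* is /f/, which is a non-sibilant consonant, so the definite suffix is -kil, giving *juzusehrefkil*.
The last vowel of the definite form *juzusehrefkil* is /i/, which is a high vowel, so the accusative suffix is -ir, giving *juzusehrefkilir*.

juzusehrefkilir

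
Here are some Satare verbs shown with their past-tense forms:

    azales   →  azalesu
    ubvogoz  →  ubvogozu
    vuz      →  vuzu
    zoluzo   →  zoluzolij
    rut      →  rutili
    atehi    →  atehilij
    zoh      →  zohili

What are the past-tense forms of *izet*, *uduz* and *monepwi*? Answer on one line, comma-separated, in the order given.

izetili, uduzu, monepwilij

Looking at the final sound of each stem: -u when the stem ends in a sibilant (*azales*, *ubvogoz*, *vuz*); -ili when the stem ends in a non-sibilant consonant (*rut*, *zoh*); -lij when the stem ends in a vowel (*zoluzo*, *atehi*).
*izet* — final sound /t/ (a non-sibilant consonant) → -ili → *izetili*.
The final sound of *uduz* is /z/, which is a sibilant, so the suffix is -u, giving *uduzu*.
*monepwi*: final sound = /i/, a vowel → -lij → *monepwilij*.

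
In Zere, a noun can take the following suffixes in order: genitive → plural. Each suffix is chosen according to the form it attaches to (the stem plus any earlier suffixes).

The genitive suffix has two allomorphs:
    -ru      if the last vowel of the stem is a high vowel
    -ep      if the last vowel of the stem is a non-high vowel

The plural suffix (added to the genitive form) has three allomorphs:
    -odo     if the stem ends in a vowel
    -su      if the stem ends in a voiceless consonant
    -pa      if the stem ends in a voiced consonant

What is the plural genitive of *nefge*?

*nefge* — last vowel /e/ (a non-high vowel) → -ep → *nefgeep*.
The final sound of the genitive form *nefgeep* is /p/, which is a voiceless consonant, so the plural suffix is -su, giving *nefgeepsu*.

nefgeepsu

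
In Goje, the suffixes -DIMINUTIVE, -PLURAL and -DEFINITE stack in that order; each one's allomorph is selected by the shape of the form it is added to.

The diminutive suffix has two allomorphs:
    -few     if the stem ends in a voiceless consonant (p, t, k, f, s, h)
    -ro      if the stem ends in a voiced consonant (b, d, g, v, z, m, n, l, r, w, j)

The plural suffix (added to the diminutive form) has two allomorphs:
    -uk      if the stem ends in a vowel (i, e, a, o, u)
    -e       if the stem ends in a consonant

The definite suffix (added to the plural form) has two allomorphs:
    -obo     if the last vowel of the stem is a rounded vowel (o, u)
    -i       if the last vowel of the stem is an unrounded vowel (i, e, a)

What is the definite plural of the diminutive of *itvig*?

itvigroukobo

The final consonant of *itvig* is /g/, which is voiced, so the diminutive suffix is -ro, giving *itvigro*.
The diminutive form *itvigro*: final sound = /o/, a vowel → -uk → *itvigrouk*.
The plural form *itvigrouk*: last vowel = /u/, a rounded vowel → -obo → *itvigroukobo*.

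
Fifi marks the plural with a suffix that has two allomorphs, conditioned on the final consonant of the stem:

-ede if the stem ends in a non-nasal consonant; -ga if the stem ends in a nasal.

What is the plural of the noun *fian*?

Since the final consonant of *fian* is /n/ (a nasal), it takes -ga, giving *fianga*.

fianga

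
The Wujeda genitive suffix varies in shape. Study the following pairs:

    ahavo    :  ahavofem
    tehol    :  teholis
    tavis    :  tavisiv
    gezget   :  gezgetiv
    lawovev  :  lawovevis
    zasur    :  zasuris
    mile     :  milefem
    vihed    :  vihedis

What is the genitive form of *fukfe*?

The alternation tracks the final sound of the stem — -iv when the stem ends in a voiceless consonant (*tavis*, *gezget*); -is when the stem ends in a voiced consonant (*tehol*, *lawovev*, *zasur*, *vihed*); -fem when the stem ends in a vowel (*ahavo*, *mile*).
Since the final sound of *fukfe* is /e/ (a vowel), it takes -fem, giving *fukfefem*.

fukfefem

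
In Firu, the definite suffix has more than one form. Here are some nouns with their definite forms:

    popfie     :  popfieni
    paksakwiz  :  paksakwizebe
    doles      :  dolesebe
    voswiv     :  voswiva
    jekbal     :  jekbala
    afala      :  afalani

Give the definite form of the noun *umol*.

umola

The suffix is conditioned by the final sound: -ebe when the stem ends in a sibilant (*paksakwiz*, *doles*); -a when the stem ends in a non-sibilant consonant (*voswiv*, *jekbal*); -ni when the stem ends in a vowel (*popfie*, *afala*).
Since the final sound of *umol* is /l/ (a non-sibilant consonant), it takes -a, giving *umola*.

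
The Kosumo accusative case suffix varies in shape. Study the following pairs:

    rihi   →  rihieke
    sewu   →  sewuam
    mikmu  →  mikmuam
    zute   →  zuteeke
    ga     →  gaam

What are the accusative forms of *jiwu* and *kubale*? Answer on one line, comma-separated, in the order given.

Looking at the last vowel of each stem: -eke when the last vowel of the stem is a front vowel (*rihi*, *zute*); -am when the last vowel of the stem is a back vowel (*sewu*, *mikmu*, *ga*).
Since the last vowel of *jiwu* is /u/ (a back vowel), it takes -am, giving *jiwuam*.
*kubale* — last vowel /e/ (a front vowel) → -eke → *kubaleeke*.

jiwuam, kubaleeke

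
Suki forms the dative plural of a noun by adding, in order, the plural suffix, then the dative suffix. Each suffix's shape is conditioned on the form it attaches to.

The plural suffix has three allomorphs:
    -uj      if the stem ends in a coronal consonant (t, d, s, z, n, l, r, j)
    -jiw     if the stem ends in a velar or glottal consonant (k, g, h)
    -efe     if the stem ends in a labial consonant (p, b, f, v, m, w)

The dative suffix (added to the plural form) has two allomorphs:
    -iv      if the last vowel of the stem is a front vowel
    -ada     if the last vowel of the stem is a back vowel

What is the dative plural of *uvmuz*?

Since the final consonant of *uvmuz* is /z/ (coronal), it takes -uj, giving *uvmuzuj*.
The plural form *uvmuzuj*: last vowel = /u/, a back vowel → -ada → *uvmuzujada*.

uvmuzujada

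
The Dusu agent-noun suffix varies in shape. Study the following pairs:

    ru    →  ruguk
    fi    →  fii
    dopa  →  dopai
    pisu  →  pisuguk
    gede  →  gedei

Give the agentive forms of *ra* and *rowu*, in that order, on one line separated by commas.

Looking at the last vowel of each stem: -guk when the last vowel of the stem is a rounded vowel (*ru*, *pisu*); -i when the last vowel of the stem is an unrounded vowel (*fi*, *dopa*, *gede*).
Since the last vowel of *ra* is /a/ (an unrounded vowel), it takes -i, giving *rai*.
Since the last vowel of *rowu* is /u/ (a rounded vowel), it takes -guk, giving *rowuguk*.

rai, rowuguk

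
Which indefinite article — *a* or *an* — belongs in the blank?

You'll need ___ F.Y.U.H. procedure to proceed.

The indefinite article is chosen by the initial *sound* of the following word, not its spelling.
The initialism *F.Y.U.H.* is read letter by letter; the first letter, F, is pronounced /ɛf/, which begins with a vowel sound.
So the article is *an*: You'll need an F.Y.U.H. procedure to proceed.

an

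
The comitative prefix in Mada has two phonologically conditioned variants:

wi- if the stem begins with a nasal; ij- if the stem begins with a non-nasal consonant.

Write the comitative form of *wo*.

Since the first consonant of *wo* is /w/ (non-nasal), it takes ij-, giving *ijwo*.

ijwo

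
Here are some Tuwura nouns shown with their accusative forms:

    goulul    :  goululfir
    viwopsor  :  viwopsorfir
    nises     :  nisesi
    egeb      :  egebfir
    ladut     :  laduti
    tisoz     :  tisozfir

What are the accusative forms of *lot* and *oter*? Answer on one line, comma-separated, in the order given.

loti, oterfir

Looking at the final consonant of each stem: -i when the stem ends in a voiceless consonant (*nises*, *ladut*); -fir when the stem ends in a voiced consonant (*goulul*, *viwopsor*, *egeb*, *tisoz*).
Since the final consonant of *lot* is /t/ (voiceless), it takes -i, giving *loti*.
Since the final consonant of *oter* is /r/ (voiced), it takes -fir, giving *oterfir*.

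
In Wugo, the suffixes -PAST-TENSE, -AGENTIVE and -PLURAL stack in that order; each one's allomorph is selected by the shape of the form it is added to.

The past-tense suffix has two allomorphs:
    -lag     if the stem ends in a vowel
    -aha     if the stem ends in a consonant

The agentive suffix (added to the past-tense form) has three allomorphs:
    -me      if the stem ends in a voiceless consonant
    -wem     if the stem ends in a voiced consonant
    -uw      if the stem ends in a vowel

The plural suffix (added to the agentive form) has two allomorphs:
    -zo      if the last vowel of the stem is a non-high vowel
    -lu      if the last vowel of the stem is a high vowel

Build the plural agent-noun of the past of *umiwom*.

umiwomahauwlu

*umiwom*: final sound = /m/, a consonant → -aha → *umiwomaha*.
Since the final sound of the past-tense form *umiwomaha* is /a/ (a vowel), it takes -uw, giving *umiwomahauw*.
The agentive form *umiwomahauw*: last vowel = /u/, a high vowel → -lu → *umiwomahauwlu*.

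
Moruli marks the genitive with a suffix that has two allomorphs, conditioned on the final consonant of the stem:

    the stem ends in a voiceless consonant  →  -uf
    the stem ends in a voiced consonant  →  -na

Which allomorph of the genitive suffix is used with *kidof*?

-uf

The final consonant of *kidof* is /f/, which is voiceless, so the suffix is -uf.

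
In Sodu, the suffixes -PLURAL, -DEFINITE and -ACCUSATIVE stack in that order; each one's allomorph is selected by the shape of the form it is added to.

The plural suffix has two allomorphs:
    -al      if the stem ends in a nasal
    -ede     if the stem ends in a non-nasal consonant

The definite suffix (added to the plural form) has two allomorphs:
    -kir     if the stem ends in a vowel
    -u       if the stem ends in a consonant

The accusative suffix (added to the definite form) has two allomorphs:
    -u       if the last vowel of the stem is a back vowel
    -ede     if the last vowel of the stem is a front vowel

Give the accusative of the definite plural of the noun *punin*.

puninaluu

*punin*: final consonant = /n/, a nasal → -al → *puninal*.
The plural form *puninal*: final sound = /l/, a consonant → -u → *puninalu*.
The definite form *puninalu* — last vowel /u/ (a back vowel) → -u → *puninaluu*.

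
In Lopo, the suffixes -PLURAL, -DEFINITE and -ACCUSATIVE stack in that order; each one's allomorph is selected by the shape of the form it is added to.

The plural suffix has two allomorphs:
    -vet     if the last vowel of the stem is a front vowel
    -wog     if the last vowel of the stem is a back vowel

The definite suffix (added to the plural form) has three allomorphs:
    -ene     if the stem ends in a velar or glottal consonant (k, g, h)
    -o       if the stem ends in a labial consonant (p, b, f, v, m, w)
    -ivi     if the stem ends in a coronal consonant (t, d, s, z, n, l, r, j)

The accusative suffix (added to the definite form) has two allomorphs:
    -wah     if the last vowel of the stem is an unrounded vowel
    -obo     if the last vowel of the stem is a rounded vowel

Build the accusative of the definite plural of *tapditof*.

The last vowel of *tapditof* is /o/, which is a back vowel, so the plural suffix is -wog, giving *tapditofwog*.
The plural form *tapditofwog*: final consonant = /g/, velar/glottal → -ene → *tapditofwogene*.
The definite form *tapditofwogene* — last vowel /e/ (an unrounded vowel) → -wah → *tapditofwogenewah*.

tapditofwogenewah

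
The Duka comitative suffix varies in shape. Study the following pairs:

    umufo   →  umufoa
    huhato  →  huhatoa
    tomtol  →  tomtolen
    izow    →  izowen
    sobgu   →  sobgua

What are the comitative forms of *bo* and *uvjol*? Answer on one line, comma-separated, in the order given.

The alternation tracks the final sound of the stem — -en when the stem ends in a consonant (*tomtol*, *izow*); -a when the stem ends in a vowel (*umufo*, *huhato*, *sobgu*).
The final sound of *bo* is /o/, which is a vowel, so the suffix is -a, giving *boa*.
*uvjol*: final sound = /l/, a consonant → -en → *uvjolen*.

boa, uvjolen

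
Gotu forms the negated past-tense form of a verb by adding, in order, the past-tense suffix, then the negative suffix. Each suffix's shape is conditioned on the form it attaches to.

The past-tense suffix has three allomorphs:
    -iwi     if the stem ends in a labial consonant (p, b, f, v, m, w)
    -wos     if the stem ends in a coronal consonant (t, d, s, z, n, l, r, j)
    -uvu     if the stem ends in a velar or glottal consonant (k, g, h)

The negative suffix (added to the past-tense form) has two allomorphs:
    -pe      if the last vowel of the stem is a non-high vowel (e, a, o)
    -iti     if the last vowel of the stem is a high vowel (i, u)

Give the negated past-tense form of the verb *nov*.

The final consonant of *nov* is /v/, which is labial, so the past-tense suffix is -iwi, giving *noviwi*.
The past-tense form *noviwi*: last vowel = /i/, a high vowel → -iti → *noviwiiti*.

noviwiiti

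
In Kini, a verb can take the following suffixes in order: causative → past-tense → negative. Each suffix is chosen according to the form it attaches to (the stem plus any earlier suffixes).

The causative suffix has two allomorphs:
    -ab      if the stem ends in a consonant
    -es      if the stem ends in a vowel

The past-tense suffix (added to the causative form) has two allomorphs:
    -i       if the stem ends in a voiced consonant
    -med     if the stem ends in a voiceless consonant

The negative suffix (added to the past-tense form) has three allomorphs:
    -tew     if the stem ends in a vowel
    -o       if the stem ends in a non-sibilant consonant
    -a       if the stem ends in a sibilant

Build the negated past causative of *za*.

zaesmedo

*za*: final sound = /a/, a vowel → -es → *zaes*.
The causative form *zaes*: final consonant = /s/, voiceless → -med → *zaesmed*.
Since the final sound of the past-tense form *zaesmed* is /d/ (a non-sibilant consonant), it takes -o, giving *zaesmedo*.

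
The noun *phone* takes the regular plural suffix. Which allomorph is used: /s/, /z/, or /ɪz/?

The stem *phone* ends in a voiced non-sibilant sound.
The plural suffix surfaces as /ɪz/ after sibilants, /s/ after other voiceless consonants, and /z/ after other voiced sounds.
So the plural -s on *phone* is pronounced /z/.

/z/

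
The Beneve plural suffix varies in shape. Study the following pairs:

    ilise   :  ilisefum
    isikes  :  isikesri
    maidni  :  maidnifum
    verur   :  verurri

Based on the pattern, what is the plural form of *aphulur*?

aphulurri

Looking at the final sound of each stem: -ri when the stem ends in a consonant (*isikes*, *verur*); -fum when the stem ends in a vowel (*ilise*, *maidni*).
*aphulur*: final sound = /r/, a consonant → -ri → *aphulurri*.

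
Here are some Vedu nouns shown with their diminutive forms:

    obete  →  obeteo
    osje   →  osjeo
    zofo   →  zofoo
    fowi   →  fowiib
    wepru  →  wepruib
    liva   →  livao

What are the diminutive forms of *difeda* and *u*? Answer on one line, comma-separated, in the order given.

The pattern is height harmony: -ib when the last vowel of the stem is a high vowel (*fowi*, *wepru*); -o when the last vowel of the stem is a non-high vowel (*obete*, *osje*, *zofo*, *liva*).
The last vowel of *difeda* is /a/, which is a non-high vowel, so the suffix is -o, giving *difedao*.
The last vowel of *u* is /u/, which is a high vowel, so the suffix is -ib, giving *uib*.

difedao, uib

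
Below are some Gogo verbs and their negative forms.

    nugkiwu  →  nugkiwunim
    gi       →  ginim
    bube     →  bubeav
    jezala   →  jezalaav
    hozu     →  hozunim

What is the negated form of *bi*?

The pattern is height harmony: -nim when the last vowel of the stem is a high vowel (*nugkiwu*, *gi*, *hozu*); -av when the last vowel of the stem is a non-high vowel (*bube*, *jezala*).
*bi*: last vowel = /i/, a high vowel → -nim → *binim*.

binim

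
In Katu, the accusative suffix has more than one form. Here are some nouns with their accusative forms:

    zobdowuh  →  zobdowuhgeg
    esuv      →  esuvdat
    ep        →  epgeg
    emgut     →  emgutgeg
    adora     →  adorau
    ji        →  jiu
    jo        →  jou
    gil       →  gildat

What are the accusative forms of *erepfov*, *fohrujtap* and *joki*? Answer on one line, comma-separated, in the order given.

erepfovdat, fohrujtapgeg, jokiu

The pattern is voicing of the final sound: -geg when the stem ends in a voiceless consonant (*zobdowuh*, *ep*, *emgut*); -dat when the stem ends in a voiced consonant (*esuv*, *gil*); -u when the stem ends in a vowel (*adora*, *ji*, *jo*).
*erepfov*: final sound = /v/, a voiced consonant → -dat → *erepfovdat*.
The final sound of *fohrujtap* is /p/, which is a voiceless consonant, so the suffix is -geg, giving *fohrujtapgeg*.
*joki*: final sound = /i/, a vowel → -u → *jokiu*.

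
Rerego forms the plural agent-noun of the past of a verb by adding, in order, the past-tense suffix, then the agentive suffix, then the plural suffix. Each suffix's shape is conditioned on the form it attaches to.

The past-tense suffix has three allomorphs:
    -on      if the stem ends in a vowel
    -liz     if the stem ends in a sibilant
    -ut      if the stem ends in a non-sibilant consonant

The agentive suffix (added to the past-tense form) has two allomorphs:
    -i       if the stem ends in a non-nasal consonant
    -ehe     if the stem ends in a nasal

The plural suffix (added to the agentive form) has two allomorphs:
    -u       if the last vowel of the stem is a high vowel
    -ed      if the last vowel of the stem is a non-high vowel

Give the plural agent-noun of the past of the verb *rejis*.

Since the final sound of *rejis* is /s/ (a sibilant), it takes -liz, giving *rejisliz*.
Since the final consonant of the past-tense form *rejisliz* is /z/ (non-nasal), it takes -i, giving *rejislizi*.
The last vowel of the agentive form *rejislizi* is /i/, which is a high vowel, so the plural suffix is -u, giving *rejisliziu*.

rejisliziu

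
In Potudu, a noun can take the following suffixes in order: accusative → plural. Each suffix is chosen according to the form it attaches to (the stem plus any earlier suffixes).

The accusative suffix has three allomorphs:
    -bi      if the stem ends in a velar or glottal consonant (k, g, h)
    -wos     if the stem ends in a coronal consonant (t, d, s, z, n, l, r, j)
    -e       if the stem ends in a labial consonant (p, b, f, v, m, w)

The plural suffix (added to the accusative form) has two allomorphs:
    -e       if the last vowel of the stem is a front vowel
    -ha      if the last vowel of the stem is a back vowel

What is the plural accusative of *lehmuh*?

lehmuhbie

Since the final consonant of *lehmuh* is /h/ (velar/glottal), it takes -bi, giving *lehmuhbi*.
The accusative form *lehmuhbi* — last vowel /i/ (a front vowel) → -e → *lehmuhbie*.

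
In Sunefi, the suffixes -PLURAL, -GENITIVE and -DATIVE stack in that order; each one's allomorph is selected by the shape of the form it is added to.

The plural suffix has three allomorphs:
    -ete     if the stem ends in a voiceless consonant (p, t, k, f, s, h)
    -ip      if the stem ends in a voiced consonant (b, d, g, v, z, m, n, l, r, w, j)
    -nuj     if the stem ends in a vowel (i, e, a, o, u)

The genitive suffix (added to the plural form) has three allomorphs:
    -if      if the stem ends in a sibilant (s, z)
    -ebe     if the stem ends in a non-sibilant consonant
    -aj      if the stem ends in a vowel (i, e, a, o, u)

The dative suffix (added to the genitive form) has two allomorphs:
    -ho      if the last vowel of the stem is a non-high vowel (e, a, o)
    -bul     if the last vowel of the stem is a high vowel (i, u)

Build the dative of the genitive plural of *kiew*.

kiewipebeho

*kiew* — final sound /w/ (a voiced consonant) → -ip → *kiewip*.
The plural form *kiewip* — final sound /p/ (a non-sibilant consonant) → -ebe → *kiewipebe*.
The last vowel of the genitive form *kiewipebe* is /e/, which is a non-high vowel, so the dative suffix is -ho, giving *kiewipebeho*.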